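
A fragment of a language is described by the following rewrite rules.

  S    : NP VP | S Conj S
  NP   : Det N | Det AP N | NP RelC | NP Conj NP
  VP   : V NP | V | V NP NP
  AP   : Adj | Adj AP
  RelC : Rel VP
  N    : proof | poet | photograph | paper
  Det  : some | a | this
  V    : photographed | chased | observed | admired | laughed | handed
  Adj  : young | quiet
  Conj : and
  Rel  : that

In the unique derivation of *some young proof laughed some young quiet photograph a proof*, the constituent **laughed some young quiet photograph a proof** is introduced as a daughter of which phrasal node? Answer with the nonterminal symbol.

S
  NP
    Det: some
    AP
      Adj: young
    N: proof
  VP
    V: laughed
    NP
      Det: some
      AP
        Adj: young
        AP
          Adj: quiet
      N: photograph
    NP
      Det: a
      N: proof
The span 'laughed some young quiet photograph a proof' is the VP node built by VP → V NP NP.
Its mother is the S built by S → NP VP.

S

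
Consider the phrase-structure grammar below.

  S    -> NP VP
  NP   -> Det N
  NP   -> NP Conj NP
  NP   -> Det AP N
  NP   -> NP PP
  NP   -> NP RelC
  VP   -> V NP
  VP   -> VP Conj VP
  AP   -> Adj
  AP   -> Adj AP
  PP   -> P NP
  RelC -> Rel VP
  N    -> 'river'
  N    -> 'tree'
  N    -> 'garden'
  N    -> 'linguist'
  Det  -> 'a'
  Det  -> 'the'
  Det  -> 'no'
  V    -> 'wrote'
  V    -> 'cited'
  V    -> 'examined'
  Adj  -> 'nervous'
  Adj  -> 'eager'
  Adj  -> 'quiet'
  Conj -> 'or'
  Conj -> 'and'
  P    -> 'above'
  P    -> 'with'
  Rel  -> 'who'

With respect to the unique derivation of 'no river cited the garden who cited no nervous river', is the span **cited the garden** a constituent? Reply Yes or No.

No

[S [NP [Det no] [N river]] [VP [V cited] [NP [NP [Det the] [N garden]] [RelC [Rel who] [VP [V cited] [NP [Det no] [AP [Adj nervous]] [N river]]]]]]]
The smallest constituent containing 'cited the garden' is the VP spanning 'cited the garden who cited no nervous river'; no single node in the tree dominates exactly the given words.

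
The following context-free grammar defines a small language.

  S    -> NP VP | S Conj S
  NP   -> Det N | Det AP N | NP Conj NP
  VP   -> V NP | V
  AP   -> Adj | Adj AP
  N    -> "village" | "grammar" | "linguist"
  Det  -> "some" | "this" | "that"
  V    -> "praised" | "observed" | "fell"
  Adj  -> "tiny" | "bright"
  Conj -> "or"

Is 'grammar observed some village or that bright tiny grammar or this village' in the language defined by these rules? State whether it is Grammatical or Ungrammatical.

For S → NP VP, no prefix of the string parses as an NP. The alternative S rule S → S Conj S likewise has no satisfying split.

Ungrammatical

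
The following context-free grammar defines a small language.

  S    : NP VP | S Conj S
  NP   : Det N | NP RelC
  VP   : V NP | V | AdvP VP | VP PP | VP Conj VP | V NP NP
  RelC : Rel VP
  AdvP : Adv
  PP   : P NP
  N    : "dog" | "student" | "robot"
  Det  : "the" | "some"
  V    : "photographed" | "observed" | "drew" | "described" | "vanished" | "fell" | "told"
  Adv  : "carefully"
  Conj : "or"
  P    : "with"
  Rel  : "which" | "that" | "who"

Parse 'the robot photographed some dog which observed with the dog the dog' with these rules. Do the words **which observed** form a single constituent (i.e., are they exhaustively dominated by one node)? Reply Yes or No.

[S [NP [Det the] [N robot]] [VP [V photographed] [NP [NP [Det some] [N dog]] [RelC [Rel which] [VP [VP [V observed]] [PP [P with] [NP [Det the] [N dog]]]]]] [NP [Det the] [N dog]]]]
The smallest constituent containing 'which observed' is the RelC spanning 'which observed with the dog'; no single node in the tree dominates exactly the given words.

No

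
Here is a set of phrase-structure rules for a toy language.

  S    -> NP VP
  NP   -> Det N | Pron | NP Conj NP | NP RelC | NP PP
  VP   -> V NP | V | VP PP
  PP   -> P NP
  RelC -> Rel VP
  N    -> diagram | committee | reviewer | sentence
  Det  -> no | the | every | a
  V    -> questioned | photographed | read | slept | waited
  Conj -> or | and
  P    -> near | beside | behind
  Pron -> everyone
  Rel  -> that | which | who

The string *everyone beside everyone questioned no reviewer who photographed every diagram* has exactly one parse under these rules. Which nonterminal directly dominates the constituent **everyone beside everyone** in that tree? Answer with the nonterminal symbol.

S
  NP
    NP
      Pron: everyone
    PP
      P: beside
      NP
        Pron: everyone
  VP
    V: questioned
    NP
      NP
        Det: no
        N: reviewer
      RelC
        Rel: who
        VP
          V: photographed
          NP
            Det: every
            N: diagram
The span 'everyone beside everyone' is the NP node built by NP → NP PP.
Its mother is the S built by S → NP VP.

S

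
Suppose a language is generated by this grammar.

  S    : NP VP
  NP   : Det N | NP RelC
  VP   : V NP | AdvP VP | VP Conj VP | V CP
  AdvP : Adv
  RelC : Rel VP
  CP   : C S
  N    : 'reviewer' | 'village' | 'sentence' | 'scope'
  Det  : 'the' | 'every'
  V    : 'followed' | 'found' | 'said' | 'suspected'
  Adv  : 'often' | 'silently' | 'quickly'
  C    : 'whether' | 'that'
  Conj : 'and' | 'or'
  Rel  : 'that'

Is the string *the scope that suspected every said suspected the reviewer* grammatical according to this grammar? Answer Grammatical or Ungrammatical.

A Det word can never sit immediately before a V word in any string this grammar generates, so the substring 'every said' rules out a derivation.

Ungrammatical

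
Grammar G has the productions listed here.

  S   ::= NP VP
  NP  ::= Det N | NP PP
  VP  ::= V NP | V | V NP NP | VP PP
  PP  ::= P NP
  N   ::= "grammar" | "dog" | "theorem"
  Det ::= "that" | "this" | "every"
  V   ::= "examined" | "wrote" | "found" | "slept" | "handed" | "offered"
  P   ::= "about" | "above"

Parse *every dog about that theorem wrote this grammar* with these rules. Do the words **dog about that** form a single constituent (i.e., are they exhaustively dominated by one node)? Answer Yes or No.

No

[S [NP [NP [Det every] [N dog]] [PP [P about] [NP [Det that] [N theorem]]]] [VP [V wrote] [NP [Det this] [N grammar]]]]
The smallest constituent containing 'dog about that' is the NP spanning 'every dog about that theorem'; no single node in the tree dominates exactly the given words.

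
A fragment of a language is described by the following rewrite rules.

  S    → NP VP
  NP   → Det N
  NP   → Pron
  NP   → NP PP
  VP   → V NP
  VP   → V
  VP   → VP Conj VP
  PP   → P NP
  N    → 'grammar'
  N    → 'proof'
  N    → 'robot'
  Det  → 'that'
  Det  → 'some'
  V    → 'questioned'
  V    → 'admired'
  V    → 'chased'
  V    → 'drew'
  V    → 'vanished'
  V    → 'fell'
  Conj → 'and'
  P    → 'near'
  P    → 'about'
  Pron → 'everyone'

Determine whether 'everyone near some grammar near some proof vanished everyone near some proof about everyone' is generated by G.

S
  NP
    NP
      Pron: everyone
    PP
      P: near
      NP
        NP
          Det: some
          N: grammar
        PP
          P: near
          NP
            Det: some
            N: proof
  VP
    V: vanished
    NP
      NP
        Pron: everyone
      PP
        P: near
        NP
          NP
            Det: some
            N: proof
          PP
            P: about
            NP
              Pron: everyone
The bracketing above is licensed at every node by one of the given productions, with S at the root.

Grammatical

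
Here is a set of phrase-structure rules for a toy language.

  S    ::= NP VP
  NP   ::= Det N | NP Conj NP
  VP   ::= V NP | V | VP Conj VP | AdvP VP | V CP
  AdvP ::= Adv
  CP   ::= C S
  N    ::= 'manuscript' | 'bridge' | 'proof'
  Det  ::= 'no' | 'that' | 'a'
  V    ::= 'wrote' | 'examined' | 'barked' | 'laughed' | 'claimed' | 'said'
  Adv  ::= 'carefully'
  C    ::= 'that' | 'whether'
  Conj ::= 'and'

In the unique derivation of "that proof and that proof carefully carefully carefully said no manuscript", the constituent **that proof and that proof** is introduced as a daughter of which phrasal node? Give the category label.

[S [NP [NP [Det that] [N proof]] [Conj and] [NP [Det that] [N proof]]] [VP [AdvP [Adv carefully]] [VP [AdvP [Adv carefully]] [VP [AdvP [Adv carefully]] [VP [V said] [NP [Det no] [N manuscript]]]]]]]
The span 'that proof and that proof' is the NP node built by NP → NP Conj NP.
Its mother is the S built by S → NP VP.

S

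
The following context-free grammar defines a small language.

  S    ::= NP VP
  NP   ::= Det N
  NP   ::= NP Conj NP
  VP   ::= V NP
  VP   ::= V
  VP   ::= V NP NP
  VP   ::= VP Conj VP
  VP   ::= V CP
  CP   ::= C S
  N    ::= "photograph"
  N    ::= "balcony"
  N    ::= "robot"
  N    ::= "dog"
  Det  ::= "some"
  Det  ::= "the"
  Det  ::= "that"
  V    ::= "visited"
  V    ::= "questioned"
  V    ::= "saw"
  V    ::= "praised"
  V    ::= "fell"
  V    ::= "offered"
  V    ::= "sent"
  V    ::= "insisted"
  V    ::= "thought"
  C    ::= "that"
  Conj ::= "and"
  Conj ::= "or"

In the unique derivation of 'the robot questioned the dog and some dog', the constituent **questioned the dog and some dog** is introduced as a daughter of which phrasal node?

S

S
  NP
    Det: the
    N: robot
  VP
    V: questioned
    NP
      NP
        Det: the
        N: dog
      Conj: and
      NP
        Det: some
        N: dog
The span 'questioned the dog and some dog' is the VP node built by VP → V NP.
Its mother is the S built by S → NP VP.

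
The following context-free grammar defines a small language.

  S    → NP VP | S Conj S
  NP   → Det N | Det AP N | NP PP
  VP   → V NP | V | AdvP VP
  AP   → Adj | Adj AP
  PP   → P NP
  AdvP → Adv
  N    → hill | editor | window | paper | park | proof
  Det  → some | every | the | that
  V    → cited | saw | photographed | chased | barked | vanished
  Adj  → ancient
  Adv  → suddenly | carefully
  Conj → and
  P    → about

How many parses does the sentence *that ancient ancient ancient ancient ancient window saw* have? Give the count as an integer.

[S [NP [Det that] [AP [Adj ancient] [AP [Adj ancient] [AP [Adj ancient] [AP [Adj ancient] [AP [Adj ancient]]]]]] [N window]] [VP [V saw]]]
No rule offers an alternative attachment or grouping for any span, so this is the only derivation.

1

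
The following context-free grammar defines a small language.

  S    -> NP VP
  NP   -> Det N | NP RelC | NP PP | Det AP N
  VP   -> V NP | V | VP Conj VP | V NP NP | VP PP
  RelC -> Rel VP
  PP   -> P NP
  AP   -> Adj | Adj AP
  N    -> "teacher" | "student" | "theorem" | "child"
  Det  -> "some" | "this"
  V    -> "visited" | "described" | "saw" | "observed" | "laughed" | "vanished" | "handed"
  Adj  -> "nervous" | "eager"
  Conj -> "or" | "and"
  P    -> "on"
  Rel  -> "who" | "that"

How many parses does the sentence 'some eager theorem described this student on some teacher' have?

The two bracketings:
[S [NP [Det some] [AP [Adj eager]] [N theorem]] [VP [V described] [NP [NP [Det this] [N student]] [PP [P on] [NP [Det some] [N teacher]]]]]]
[S [NP [Det some] [AP [Adj eager]] [N theorem]] [VP [VP [V described] [NP [Det this] [N student]]] [PP [P on] [NP [Det some] [N teacher]]]]]
The difference turns on whether NP → NP PP is used at the relevant span, versus an alternative expansion of NP.

2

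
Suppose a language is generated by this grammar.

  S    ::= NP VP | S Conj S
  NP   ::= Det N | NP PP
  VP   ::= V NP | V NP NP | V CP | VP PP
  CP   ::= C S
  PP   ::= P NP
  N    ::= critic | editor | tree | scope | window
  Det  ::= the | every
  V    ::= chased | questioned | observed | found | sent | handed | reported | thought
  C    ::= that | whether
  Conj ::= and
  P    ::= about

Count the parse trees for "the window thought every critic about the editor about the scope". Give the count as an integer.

Two of the 5 distinct bracketings:
[S [NP [Det the] [N window]] [VP [V thought] [NP [NP [Det every] [N critic]] [PP [P about] [NP [NP [Det the] [N editor]] [PP [P about] [NP [Det the] [N scope]]]]]]]]
[S [NP [Det the] [N window]] [VP [V thought] [NP [NP [NP [Det every] [N critic]] [PP [P about] [NP [Det the] [N editor]]]] [PP [P about] [NP [Det the] [N scope]]]]]]
The trees differ in how a recursive rule is bracketed over the same span.

5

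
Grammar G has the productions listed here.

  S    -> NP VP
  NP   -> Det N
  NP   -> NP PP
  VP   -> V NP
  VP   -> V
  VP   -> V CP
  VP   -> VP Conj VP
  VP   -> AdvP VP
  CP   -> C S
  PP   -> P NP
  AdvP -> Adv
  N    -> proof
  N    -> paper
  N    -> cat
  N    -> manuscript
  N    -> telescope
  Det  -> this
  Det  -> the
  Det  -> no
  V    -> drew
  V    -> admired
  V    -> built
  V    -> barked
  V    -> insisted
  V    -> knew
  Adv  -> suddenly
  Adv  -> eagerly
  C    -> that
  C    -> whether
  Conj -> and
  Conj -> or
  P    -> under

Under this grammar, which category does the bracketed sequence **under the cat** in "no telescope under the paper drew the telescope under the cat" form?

PP

S
  NP
    NP
      Det: no
      N: telescope
    PP
      P: under
      NP
        Det: the
        N: paper
  VP
    V: drew
    NP
      NP
        Det: the
        N: telescope
      PP
        P: under
        NP
          Det: the
          N: cat
The span 'under the cat' is the PP node built by PP → P NP.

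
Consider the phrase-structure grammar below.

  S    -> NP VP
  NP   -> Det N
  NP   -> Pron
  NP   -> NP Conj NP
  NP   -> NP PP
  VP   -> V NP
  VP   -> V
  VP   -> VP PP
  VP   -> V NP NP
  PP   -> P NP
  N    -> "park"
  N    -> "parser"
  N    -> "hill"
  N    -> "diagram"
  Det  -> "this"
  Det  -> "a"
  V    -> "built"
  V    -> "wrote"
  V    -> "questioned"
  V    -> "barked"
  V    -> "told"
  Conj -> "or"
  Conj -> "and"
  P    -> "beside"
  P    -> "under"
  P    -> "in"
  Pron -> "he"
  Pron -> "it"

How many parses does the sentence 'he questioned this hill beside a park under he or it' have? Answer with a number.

9

Two of the 9 distinct bracketings:
[S [NP [Pron he]] [VP [V questioned] [NP [NP [NP [Det this] [N hill]] [PP [P beside] [NP [NP [Det a] [N park]] [PP [P under] [NP [Pron he]]]]]] [Conj or] [NP [Pron it]]]]]
[S [NP [Pron he]] [VP [V questioned] [NP [NP [NP [NP [Det this] [N hill]] [PP [P beside] [NP [Det a] [N park]]]] [PP [P under] [NP [Pron he]]]] [Conj or] [NP [Pron it]]]]]
The trees differ in how a recursive rule is bracketed over the same span.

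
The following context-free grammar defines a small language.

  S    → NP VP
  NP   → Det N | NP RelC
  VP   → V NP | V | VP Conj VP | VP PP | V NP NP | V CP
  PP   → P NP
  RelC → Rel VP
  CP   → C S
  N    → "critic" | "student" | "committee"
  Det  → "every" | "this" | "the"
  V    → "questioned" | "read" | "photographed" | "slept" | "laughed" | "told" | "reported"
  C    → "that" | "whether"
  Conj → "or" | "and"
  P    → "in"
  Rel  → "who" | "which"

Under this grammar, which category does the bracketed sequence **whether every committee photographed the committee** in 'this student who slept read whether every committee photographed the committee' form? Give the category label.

[S [NP [NP [Det this] [N student]] [RelC [Rel who] [VP [V slept]]]] [VP [V read] [CP [C whether] [S [NP [Det every] [N committee]] [VP [V photographed] [NP [Det the] [N committee]]]]]]]
The span 'whether every committee photographed the committee' is the CP node built by CP → C S.

CP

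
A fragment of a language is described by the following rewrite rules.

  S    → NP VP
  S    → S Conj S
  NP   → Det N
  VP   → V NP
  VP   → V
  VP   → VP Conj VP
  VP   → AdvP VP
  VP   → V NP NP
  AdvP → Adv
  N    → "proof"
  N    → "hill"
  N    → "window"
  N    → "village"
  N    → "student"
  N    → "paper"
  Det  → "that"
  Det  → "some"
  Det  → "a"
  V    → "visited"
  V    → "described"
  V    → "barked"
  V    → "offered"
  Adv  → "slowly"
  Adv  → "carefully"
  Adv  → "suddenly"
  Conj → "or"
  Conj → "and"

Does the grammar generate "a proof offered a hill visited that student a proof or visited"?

For S → NP VP, the only prefix that parses as NP is 'a proof', but the remainder 'offered a hill visited that student a proof or visited' is not a VP under these rules. The alternative S rule S → S Conj S likewise has no satisfying split.

Ungrammatical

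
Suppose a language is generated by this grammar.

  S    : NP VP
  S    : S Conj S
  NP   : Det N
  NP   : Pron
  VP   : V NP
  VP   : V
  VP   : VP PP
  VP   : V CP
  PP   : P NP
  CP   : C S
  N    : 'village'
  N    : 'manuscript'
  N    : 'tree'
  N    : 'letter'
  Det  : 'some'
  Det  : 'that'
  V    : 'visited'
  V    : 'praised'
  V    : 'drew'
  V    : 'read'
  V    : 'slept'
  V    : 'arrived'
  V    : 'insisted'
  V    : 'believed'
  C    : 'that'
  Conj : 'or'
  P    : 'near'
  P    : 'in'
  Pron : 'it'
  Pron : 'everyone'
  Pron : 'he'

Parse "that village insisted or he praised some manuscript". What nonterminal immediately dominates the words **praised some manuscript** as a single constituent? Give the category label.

VP

S
  S
    NP
      Det: that
      N: village
    VP
      V: insisted
  Conj: or
  S
    NP
      Pron: he
    VP
      V: praised
      NP
        Det: some
        N: manuscript
The span 'praised some manuscript' is the VP node built by VP → V NP.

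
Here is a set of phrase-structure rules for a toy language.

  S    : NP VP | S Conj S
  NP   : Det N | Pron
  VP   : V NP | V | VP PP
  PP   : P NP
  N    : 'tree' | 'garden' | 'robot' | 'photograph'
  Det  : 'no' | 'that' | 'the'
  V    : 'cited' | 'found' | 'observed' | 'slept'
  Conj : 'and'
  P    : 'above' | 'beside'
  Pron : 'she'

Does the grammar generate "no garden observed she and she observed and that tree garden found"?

Ungrammatical

An N word can never sit immediately before an N word in any string this grammar generates, so the substring 'tree garden' rules out a derivation.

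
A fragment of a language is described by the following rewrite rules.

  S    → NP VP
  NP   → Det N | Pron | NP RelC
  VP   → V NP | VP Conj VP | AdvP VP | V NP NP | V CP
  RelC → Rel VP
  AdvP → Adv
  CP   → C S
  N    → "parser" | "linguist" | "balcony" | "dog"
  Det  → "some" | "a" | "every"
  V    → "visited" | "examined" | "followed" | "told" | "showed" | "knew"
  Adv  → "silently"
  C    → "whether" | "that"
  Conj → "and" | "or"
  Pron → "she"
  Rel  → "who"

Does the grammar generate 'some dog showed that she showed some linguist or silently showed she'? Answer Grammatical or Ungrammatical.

S
  NP
    Det: some
    N: dog
  VP
    VP
      V: showed
      CP
        C: that
        S
          NP
            Pron: she
          VP
            V: showed
            NP
              Det: some
              N: linguist
    Conj: or
    VP
      AdvP
        Adv: silently
      VP
        V: showed
        NP
          Pron: she
Each bracket corresponds to one application of a listed rule, so the string is derivable from S.

Grammatical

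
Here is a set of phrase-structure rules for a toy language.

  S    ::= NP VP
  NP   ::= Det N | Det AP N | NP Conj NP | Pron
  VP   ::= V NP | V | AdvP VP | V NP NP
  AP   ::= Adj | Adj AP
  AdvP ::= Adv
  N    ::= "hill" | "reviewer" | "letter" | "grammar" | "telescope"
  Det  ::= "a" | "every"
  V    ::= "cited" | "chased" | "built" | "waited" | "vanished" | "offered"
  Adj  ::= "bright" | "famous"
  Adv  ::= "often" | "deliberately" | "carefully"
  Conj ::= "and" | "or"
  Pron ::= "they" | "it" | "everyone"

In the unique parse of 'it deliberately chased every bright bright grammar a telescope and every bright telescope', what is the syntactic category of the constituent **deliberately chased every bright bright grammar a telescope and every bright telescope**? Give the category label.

VP

[S [NP [Pron it]] [VP [AdvP [Adv deliberately]] [VP [V chased] [NP [Det every] [AP [Adj bright] [AP [Adj bright]]] [N grammar]] [NP [NP [Det a] [N telescope]] [Conj and] [NP [Det every] [AP [Adj bright]] [N telescope]]]]]]
The span 'deliberately chased every bright bright grammar a telescope and every bright telescope' is the VP node built by VP → AdvP VP.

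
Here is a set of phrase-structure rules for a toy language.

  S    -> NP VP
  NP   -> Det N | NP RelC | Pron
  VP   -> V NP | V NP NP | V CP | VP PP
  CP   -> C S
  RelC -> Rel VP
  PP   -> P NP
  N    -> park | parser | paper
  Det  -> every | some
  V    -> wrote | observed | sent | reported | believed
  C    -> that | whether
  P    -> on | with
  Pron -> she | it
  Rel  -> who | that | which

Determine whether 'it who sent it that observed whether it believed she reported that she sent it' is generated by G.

[S [NP [NP [Pron it]] [RelC [Rel who] [VP [V sent] [NP [NP [Pron it]] [RelC [Rel that] [VP [V observed] [CP [C whether] [S [NP [Pron it]] [VP [V believed] [NP [Pron she]]]]]]]]]]] [VP [V reported] [CP [C that] [S [NP [Pron she]] [VP [V sent] [NP [Pron it]]]]]]]
The bracketing above is licensed at every node by one of the given productions, with S at the root.

Grammatical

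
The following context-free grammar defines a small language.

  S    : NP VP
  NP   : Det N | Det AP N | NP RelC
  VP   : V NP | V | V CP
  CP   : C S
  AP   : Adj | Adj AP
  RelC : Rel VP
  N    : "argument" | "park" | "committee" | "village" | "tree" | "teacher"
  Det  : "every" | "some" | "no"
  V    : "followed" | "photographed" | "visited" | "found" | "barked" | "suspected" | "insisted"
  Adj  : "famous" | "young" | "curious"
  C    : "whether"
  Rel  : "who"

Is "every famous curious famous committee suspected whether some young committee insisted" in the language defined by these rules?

Grammatical

S
  NP
    Det: every
    AP
      Adj: famous
      AP
        Adj: curious
        AP
          Adj: famous
    N: committee
  VP
    V: suspected
    CP
      C: whether
      S
        NP
          Det: some
          AP
            Adj: young
          N: committee
        VP
          V: insisted
The bracketing above is licensed at every node by one of the given productions, with S at the root.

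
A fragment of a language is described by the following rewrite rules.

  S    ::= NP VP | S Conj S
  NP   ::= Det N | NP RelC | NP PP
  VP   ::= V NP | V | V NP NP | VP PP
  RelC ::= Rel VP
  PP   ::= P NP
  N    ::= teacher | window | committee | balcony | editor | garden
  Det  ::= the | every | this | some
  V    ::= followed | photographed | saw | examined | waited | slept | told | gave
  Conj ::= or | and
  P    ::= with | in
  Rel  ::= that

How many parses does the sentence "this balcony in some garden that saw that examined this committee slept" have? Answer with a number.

3

Two of the 3 distinct bracketings:
[S [NP [NP [NP [NP [Det this] [N balcony]] [PP [P in] [NP [Det some] [N garden]]]] [RelC [Rel that] [VP [V saw]]]] [RelC [Rel that] [VP [V examined] [NP [Det this] [N committee]]]]] [VP [V slept]]]
[S [NP [NP [NP [Det this] [N balcony]] [PP [P in] [NP [NP [Det some] [N garden]] [RelC [Rel that] [VP [V saw]]]]]] [RelC [Rel that] [VP [V examined] [NP [Det this] [N committee]]]]] [VP [V slept]]]
The trees differ in how a recursive rule is bracketed over the same span.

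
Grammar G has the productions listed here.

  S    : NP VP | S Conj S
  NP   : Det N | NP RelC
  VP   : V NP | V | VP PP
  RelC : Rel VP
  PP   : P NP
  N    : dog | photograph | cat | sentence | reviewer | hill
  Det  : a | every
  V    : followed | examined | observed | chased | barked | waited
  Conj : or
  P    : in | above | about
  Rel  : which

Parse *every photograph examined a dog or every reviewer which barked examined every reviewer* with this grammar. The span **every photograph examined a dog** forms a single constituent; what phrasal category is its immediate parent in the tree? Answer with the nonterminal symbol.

S
  S
    NP
      Det: every
      N: photograph
    VP
      V: examined
      NP
        Det: a
        N: dog
  Conj: or
  S
    NP
      NP
        Det: every
        N: reviewer
      RelC
        Rel: which
        VP
          V: barked
    VP
      V: examined
      NP
        Det: every
        N: reviewer
The span 'every photograph examined a dog' is the S node built by S → NP VP.
Its mother is the S built by S → S Conj S.

S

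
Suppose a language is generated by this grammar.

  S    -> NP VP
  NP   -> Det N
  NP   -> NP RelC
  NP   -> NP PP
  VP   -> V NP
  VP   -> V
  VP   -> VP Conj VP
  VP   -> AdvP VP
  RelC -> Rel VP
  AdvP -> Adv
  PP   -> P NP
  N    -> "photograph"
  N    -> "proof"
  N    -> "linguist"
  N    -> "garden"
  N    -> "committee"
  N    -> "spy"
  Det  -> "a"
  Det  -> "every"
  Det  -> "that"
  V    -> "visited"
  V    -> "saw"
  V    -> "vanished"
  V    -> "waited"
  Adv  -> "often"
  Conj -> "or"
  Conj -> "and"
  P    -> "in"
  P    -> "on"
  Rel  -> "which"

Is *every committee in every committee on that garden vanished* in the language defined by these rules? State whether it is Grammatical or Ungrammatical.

S
  NP
    NP
      Det: every
      N: committee
    PP
      P: in
      NP
        NP
          Det: every
          N: committee
        PP
          P: on
          NP
            Det: that
            N: garden
  VP
    V: vanished
The bracketing above is licensed at every node by one of the given productions, with S at the root.

Grammatical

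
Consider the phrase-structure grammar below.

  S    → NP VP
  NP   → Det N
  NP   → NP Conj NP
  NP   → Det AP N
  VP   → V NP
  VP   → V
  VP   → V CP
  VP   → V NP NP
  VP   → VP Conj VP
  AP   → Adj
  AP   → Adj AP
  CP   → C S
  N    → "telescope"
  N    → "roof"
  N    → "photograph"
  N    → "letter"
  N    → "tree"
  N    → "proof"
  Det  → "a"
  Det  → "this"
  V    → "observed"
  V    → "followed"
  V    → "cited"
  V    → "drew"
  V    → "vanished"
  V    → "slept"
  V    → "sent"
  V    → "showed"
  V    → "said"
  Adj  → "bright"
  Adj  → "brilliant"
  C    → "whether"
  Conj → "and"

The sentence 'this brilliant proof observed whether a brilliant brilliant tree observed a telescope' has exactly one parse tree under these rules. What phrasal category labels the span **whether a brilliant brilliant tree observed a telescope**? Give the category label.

[S [NP [Det this] [AP [Adj brilliant]] [N proof]] [VP [V observed] [CP [C whether] [S [NP [Det a] [AP [Adj brilliant] [AP [Adj brilliant]]] [N tree]] [VP [V observed] [NP [Det a] [N telescope]]]]]]]
The span 'whether a brilliant brilliant tree observed a telescope' is the CP node built by CP → C S.

CP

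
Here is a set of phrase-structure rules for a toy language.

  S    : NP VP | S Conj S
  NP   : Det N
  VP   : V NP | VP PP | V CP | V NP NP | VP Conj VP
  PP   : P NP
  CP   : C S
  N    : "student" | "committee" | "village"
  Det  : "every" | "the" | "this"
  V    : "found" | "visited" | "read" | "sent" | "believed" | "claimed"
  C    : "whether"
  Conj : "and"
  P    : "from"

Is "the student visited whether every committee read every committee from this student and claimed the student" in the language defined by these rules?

[S [NP [Det the] [N student]] [VP [V visited] [CP [C whether] [S [NP [Det every] [N committee]] [VP [VP [VP [V read] [NP [Det every] [N committee]]] [PP [P from] [NP [Det this] [N student]]]] [Conj and] [VP [V claimed] [NP [Det the] [N student]]]]]]]]
The bracketing above is licensed at every node by one of the given productions, with S at the root.

Grammatical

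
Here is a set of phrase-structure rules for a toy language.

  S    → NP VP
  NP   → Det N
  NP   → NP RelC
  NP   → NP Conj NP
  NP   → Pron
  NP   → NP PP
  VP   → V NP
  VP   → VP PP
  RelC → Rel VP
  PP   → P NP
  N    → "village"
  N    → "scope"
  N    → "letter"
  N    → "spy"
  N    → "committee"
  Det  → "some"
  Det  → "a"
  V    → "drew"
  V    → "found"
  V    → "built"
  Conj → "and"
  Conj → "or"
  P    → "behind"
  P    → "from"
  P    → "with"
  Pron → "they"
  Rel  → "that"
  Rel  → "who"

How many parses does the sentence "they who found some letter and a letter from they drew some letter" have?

6

Two of the 6 distinct bracketings:
[S [NP [NP [Pron they]] [RelC [Rel who] [VP [V found] [NP [NP [Det some] [N letter]] [Conj and] [NP [NP [Det a] [N letter]] [PP [P from] [NP [Pron they]]]]]]]] [VP [V drew] [NP [Det some] [N letter]]]]
[S [NP [NP [Pron they]] [RelC [Rel who] [VP [V found] [NP [NP [NP [Det some] [N letter]] [Conj and] [NP [Det a] [N letter]]] [PP [P from] [NP [Pron they]]]]]]] [VP [V drew] [NP [Det some] [N letter]]]]
The trees differ in how a recursive rule is bracketed over the same span.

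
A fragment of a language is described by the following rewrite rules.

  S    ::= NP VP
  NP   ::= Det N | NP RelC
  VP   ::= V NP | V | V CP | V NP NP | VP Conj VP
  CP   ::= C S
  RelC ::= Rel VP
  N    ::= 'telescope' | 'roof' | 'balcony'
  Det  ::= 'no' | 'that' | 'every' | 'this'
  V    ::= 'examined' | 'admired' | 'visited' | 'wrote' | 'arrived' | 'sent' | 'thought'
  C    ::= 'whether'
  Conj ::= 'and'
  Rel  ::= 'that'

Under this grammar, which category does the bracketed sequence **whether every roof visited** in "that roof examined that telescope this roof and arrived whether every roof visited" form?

CP

[S [NP [Det that] [N roof]] [VP [VP [V examined] [NP [Det that] [N telescope]] [NP [Det this] [N roof]]] [Conj and] [VP [V arrived] [CP [C whether] [S [NP [Det every] [N roof]] [VP [V visited]]]]]]]
The span 'whether every roof visited' is the CP node built by CP → C S.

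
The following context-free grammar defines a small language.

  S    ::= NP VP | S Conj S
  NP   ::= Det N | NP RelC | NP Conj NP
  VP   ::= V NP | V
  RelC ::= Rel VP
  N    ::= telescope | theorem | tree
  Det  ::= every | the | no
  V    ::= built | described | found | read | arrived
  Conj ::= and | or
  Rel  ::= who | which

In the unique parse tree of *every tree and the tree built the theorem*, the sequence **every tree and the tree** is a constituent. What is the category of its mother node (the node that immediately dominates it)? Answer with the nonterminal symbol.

[S [NP [NP [Det every] [N tree]] [Conj and] [NP [Det the] [N tree]]] [VP [V built] [NP [Det the] [N theorem]]]]
The span 'every tree and the tree' is the NP node built by NP → NP Conj NP.
Its mother is the S built by S → NP VP.

S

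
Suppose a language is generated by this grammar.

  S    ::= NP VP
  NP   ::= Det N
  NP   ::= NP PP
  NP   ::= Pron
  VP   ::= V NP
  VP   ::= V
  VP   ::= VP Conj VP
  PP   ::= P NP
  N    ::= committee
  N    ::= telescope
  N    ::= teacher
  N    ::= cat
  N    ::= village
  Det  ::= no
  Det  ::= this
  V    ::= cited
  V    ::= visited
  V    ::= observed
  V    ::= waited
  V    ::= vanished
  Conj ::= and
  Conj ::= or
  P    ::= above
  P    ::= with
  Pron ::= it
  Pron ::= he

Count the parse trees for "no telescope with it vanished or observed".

1

[S [NP [NP [Det no] [N telescope]] [PP [P with] [NP [Pron it]]]] [VP [VP [V vanished]] [Conj or] [VP [V observed]]]]
No rule offers an alternative attachment or grouping for any span, so this is the only derivation.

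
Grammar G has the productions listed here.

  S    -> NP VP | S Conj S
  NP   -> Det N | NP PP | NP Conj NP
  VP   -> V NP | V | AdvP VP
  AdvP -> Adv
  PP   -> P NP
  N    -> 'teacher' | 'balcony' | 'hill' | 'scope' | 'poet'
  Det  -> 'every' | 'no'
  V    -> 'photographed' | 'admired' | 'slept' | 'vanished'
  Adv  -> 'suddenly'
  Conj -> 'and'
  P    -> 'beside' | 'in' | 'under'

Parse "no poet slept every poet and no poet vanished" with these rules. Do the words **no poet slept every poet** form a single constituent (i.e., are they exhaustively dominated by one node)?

Yes

[S [S [NP [Det no] [N poet]] [VP [V slept] [NP [Det every] [N poet]]]] [Conj and] [S [NP [Det no] [N poet]] [VP [V vanished]]]]
The words 'no poet slept every poet' are exhaustively dominated by a single S node (built by S → NP VP), so they form a constituent.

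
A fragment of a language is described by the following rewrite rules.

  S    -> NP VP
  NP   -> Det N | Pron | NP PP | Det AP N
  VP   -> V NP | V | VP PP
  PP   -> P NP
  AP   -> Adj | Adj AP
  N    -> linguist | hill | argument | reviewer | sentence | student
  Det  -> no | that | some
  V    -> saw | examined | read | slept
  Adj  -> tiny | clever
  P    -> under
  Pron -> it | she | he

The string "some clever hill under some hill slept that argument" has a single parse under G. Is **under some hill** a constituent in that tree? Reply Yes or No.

Yes

[S [NP [NP [Det some] [AP [Adj clever]] [N hill]] [PP [P under] [NP [Det some] [N hill]]]] [VP [V slept] [NP [Det that] [N argument]]]]
The words 'under some hill' are exhaustively dominated by a single PP node (built by PP → P NP), so they form a constituent.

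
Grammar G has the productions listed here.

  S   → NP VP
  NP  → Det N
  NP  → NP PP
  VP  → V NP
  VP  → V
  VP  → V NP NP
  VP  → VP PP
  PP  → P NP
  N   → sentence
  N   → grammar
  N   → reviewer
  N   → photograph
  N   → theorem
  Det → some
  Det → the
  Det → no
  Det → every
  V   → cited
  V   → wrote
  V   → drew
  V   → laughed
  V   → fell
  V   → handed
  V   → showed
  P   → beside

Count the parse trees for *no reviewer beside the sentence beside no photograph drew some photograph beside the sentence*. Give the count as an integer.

Two of the 4 distinct bracketings:
[S [NP [NP [Det no] [N reviewer]] [PP [P beside] [NP [NP [Det the] [N sentence]] [PP [P beside] [NP [Det no] [N photograph]]]]]] [VP [V drew] [NP [NP [Det some] [N photograph]] [PP [P beside] [NP [Det the] [N sentence]]]]]]
[S [NP [NP [Det no] [N reviewer]] [PP [P beside] [NP [NP [Det the] [N sentence]] [PP [P beside] [NP [Det no] [N photograph]]]]]] [VP [VP [V drew] [NP [Det some] [N photograph]]] [PP [P beside] [NP [Det the] [N sentence]]]]]
The difference turns on whether VP → VP PP is used at the relevant span, versus an alternative expansion of VP.

4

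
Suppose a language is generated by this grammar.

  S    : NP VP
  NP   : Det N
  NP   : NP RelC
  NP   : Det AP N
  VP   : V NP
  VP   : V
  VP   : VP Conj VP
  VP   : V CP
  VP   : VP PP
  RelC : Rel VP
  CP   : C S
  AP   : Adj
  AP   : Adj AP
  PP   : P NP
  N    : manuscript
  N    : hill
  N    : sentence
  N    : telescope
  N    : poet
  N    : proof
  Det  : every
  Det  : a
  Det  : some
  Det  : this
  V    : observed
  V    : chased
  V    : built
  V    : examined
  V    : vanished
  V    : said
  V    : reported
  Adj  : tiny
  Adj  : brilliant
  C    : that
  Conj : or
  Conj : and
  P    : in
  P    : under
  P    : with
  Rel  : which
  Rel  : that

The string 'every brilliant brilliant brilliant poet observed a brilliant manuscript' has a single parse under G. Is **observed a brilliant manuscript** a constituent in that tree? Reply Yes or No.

Yes

[S [NP [Det every] [AP [Adj brilliant] [AP [Adj brilliant] [AP [Adj brilliant]]]] [N poet]] [VP [V observed] [NP [Det a] [AP [Adj brilliant]] [N manuscript]]]]
The words 'observed a brilliant manuscript' are exhaustively dominated by a single VP node (built by VP → V NP), so they form a constituent.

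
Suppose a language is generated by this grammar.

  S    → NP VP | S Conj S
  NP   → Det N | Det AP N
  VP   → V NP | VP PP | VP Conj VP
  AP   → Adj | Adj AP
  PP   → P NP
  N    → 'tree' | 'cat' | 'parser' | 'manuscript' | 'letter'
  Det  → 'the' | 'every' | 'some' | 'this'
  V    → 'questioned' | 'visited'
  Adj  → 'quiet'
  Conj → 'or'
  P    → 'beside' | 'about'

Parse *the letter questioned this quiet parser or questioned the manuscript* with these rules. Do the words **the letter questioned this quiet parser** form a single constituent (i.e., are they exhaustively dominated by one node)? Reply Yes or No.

[S [NP [Det the] [N letter]] [VP [VP [V questioned] [NP [Det this] [AP [Adj quiet]] [N parser]]] [Conj or] [VP [V questioned] [NP [Det the] [N manuscript]]]]]
The smallest constituent containing 'the letter questioned this quiet parser' is the S spanning 'the letter questioned this quiet parser or questioned the manuscript'; no single node in the tree dominates exactly the given words.

No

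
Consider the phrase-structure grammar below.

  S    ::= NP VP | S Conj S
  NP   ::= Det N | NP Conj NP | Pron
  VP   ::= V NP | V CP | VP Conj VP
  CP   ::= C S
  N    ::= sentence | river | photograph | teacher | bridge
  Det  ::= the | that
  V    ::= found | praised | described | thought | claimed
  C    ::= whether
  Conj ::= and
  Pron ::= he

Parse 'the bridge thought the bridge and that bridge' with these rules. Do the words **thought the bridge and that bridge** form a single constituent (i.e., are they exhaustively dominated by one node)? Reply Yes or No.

[S [NP [Det the] [N bridge]] [VP [V thought] [NP [NP [Det the] [N bridge]] [Conj and] [NP [Det that] [N bridge]]]]]
The words 'thought the bridge and that bridge' are exhaustively dominated by a single VP node (built by VP → V NP), so they form a constituent.

Yes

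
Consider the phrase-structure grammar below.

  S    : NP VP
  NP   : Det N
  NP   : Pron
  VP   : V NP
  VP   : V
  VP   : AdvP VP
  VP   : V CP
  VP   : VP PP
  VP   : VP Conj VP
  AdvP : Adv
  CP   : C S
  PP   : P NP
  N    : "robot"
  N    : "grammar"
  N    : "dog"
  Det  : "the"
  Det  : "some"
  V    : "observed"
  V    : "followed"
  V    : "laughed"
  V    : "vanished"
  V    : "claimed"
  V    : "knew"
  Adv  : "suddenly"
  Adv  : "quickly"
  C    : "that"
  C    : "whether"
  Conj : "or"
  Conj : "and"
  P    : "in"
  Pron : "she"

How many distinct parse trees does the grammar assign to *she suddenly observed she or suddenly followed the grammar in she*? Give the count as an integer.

Two of the 7 distinct bracketings:
[S [NP [Pron she]] [VP [AdvP [Adv suddenly]] [VP [VP [VP [V observed] [NP [Pron she]]] [Conj or] [VP [AdvP [Adv suddenly]] [VP [V followed] [NP [Det the] [N grammar]]]]] [PP [P in] [NP [Pron she]]]]]]
[S [NP [Pron she]] [VP [AdvP [Adv suddenly]] [VP [VP [V observed] [NP [Pron she]]] [Conj or] [VP [AdvP [Adv suddenly]] [VP [VP [V followed] [NP [Det the] [N grammar]]] [PP [P in] [NP [Pron she]]]]]]]]
The trees differ in how a recursive rule is bracketed over the same span.

7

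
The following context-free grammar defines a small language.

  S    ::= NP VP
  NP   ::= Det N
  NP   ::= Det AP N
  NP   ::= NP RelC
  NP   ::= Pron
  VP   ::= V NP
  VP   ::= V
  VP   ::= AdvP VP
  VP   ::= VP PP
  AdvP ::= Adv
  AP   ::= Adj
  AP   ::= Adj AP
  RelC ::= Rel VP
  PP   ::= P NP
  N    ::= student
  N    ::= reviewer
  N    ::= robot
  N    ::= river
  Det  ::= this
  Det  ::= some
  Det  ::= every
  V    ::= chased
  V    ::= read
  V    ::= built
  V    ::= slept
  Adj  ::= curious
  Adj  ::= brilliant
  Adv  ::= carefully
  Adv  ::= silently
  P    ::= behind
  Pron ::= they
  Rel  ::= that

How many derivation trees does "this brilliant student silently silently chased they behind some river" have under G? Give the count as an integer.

Two of the 3 distinct bracketings:
[S [NP [Det this] [AP [Adj brilliant]] [N student]] [VP [AdvP [Adv silently]] [VP [AdvP [Adv silently]] [VP [VP [V chased] [NP [Pron they]]] [PP [P behind] [NP [Det some] [N river]]]]]]]
[S [NP [Det this] [AP [Adj brilliant]] [N student]] [VP [AdvP [Adv silently]] [VP [VP [AdvP [Adv silently]] [VP [V chased] [NP [Pron they]]]] [PP [P behind] [NP [Det some] [N river]]]]]]
The trees differ in how a recursive rule is bracketed over the same span.

3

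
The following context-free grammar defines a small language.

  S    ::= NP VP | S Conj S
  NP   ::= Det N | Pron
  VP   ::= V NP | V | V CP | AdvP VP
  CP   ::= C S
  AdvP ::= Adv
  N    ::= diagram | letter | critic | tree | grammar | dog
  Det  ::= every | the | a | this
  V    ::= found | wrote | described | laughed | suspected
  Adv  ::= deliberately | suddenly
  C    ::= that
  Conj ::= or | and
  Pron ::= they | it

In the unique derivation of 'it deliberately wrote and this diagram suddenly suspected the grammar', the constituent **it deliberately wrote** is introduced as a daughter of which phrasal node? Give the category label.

S

S
  S
    NP
      Pron: it
    VP
      AdvP
        Adv: deliberately
      VP
        V: wrote
  Conj: and
  S
    NP
      Det: this
      N: diagram
    VP
      AdvP
        Adv: suddenly
      VP
        V: suspected
        NP
          Det: the
          N: grammar
The span 'it deliberately wrote' is the S node built by S → NP VP.
Its mother is the S built by S → S Conj S.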